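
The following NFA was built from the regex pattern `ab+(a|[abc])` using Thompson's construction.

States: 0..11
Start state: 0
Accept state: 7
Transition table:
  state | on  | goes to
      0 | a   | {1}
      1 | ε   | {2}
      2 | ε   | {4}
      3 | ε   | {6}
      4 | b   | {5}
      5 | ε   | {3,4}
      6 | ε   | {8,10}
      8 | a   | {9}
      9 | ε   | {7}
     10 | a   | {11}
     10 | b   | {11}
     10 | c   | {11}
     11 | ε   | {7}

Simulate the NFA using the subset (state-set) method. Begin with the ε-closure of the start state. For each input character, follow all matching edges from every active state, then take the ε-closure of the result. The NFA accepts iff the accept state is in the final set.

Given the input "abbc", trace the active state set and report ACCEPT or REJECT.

Answer: ACCEPT

Steps:
S₀ = ε-closure({0}) = {0}
'a' @ 1: {1,2,4}
'b' @ 2: {3,4,5,6,8,10}
'b' @ 3: {3,4,5,6,7,8,10,11}  [accepting]
'c' @ 4: {7,11}  [accepting]
end set {7,11} — state 7 in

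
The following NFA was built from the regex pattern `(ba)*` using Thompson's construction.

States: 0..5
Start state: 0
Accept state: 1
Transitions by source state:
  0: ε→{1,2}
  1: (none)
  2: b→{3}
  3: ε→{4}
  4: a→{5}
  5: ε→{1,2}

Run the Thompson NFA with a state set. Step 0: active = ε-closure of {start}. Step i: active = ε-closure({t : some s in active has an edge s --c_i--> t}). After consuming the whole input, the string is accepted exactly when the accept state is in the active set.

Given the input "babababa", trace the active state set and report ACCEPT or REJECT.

Answer: ACCEPT

Derivation:
S₀ = ε-closure({0}) = {0,1,2}
'b' @ 1: {3,4}
'a' @ 2: {1,2,5}  [accepting]
'b' @ 3: {3,4}
'a' @ 4: {1,2,5}  [accepting]
'b' @ 5: {3,4}
'a' @ 6: {1,2,5}  [accepting]
'b' @ 7: {3,4}
'a' @ 8: {1,2,5}  [accepting]
final: {1,2,5}; accept 1 in set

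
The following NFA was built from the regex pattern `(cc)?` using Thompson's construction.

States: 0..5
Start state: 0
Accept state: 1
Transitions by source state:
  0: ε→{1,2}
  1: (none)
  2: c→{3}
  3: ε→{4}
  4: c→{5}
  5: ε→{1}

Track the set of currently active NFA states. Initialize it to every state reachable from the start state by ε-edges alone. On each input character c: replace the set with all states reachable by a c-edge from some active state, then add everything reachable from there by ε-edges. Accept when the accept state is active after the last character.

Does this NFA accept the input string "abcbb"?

S₀ = ε-closure({0}) = {0,1,2}
'a' @ 1: {}  — state set empty
rest 'bcbb' ignored (set empty)
after full input: {}  (accept=1 not in)

Answer: REJECT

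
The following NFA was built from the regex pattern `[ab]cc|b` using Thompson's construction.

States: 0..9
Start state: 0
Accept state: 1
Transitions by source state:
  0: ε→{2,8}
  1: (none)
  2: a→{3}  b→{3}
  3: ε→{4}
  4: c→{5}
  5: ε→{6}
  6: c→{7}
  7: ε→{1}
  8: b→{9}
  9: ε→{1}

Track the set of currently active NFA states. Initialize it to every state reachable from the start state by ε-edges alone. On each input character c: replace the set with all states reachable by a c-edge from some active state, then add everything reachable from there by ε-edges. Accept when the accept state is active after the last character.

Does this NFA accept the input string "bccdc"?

initial (ε-close {0}): {0,2,8}
'b' @ 1: {1,3,4,9}  ✓accept
'c' @ 2: {5,6}
'c' @ 3: {1,7}  ✓accept
'd' @ 4: {}  — no active states
rest 'c' ignored (set empty)
after full input: {}  (accept=1 not in)

Answer: REJECT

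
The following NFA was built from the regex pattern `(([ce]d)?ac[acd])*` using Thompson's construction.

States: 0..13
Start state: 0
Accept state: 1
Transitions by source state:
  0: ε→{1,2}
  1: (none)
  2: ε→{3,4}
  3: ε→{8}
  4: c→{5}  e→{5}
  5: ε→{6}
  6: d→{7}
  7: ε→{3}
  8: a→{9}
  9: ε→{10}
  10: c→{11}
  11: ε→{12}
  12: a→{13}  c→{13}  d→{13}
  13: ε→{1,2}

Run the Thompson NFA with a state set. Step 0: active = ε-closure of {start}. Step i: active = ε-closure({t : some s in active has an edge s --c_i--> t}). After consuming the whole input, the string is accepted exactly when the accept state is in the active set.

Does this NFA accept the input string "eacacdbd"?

Answer: REJECT

Trace:
initial (ε-close {0}): {0,1,2,3,4,8}
'e' @ 1: {5,6}
'a' @ 2: {}  — no active states
rest 'cacdbd' ignored (set empty)
after full input: {}  (accept=1 not in)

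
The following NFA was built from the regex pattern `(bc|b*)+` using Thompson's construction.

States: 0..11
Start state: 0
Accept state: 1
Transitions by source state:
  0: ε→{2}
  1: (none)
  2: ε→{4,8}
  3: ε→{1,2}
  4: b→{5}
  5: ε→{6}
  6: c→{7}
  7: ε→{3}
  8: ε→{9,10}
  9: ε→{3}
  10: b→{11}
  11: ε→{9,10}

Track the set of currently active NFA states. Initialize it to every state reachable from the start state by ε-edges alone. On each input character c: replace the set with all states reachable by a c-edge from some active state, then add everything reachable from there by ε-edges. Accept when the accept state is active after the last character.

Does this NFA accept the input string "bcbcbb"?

Answer: ACCEPT

Trace:
start: ε-closure({0}) = {0,1,2,3,4,8,9,10}
'b' @ 1: {1,2,3,4,5,6,8,9,10,11}  ✓accept
'c' @ 2: {1,2,3,4,7,8,9,10}  ✓accept
'b' @ 3: {1,2,3,4,5,6,8,9,10,11}  ✓accept
'c' @ 4: {1,2,3,4,7,8,9,10}  ✓accept
'b' @ 5: {1,2,3,4,5,6,8,9,10,11}  ✓accept
'b' @ 6: {1,2,3,4,5,6,8,9,10,11}  ✓accept
end set {1,2,3,4,5,6,8,9,10,11} — state 1 in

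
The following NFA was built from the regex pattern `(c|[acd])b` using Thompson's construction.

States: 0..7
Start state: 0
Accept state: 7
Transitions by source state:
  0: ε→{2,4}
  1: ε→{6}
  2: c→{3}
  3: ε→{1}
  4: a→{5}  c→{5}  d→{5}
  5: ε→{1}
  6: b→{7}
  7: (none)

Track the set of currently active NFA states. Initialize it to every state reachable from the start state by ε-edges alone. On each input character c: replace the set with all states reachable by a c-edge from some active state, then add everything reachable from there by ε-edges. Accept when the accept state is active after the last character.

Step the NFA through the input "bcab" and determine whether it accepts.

Answer: REJECT

Steps:
S₀ = ε-closure({0}) = {0,2,4}
'b' @ 1: {}  — dead — no transitions
rest 'cab' ignored (set empty)
final: {}; accept 7 not in set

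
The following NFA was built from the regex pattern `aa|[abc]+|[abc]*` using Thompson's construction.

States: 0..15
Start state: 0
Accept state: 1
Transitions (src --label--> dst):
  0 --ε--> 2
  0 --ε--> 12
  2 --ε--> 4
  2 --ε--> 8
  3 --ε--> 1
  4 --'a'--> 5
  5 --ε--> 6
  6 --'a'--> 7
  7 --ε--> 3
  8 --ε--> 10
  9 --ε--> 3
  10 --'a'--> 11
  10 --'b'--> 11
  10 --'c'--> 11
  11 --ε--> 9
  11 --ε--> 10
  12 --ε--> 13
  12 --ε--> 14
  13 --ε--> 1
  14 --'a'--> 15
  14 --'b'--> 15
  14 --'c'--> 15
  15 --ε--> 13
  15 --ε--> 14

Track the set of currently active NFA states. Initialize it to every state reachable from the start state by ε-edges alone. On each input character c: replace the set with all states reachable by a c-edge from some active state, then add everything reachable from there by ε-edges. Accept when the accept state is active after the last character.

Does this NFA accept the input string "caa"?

Answer: ACCEPT

Steps:
S₀ = ε-closure({0}) = {0,1,2,4,8,10,12,13,14}
'c' @ 1: {1,3,9,10,11,13,14,15}  ✓accept
'a' @ 2: {1,3,9,10,11,13,14,15}  ✓accept
'a' @ 3: {1,3,9,10,11,13,14,15}  ✓accept
after full input: {1,3,9,10,11,13,14,15}  (accept=1 in)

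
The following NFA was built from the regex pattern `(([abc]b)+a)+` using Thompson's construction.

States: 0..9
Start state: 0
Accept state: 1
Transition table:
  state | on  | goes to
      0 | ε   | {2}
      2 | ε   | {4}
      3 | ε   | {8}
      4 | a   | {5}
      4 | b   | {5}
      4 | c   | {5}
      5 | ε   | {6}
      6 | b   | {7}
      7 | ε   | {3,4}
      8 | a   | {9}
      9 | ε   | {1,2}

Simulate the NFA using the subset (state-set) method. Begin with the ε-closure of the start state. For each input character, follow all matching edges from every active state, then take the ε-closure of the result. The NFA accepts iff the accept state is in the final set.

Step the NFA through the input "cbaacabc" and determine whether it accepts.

Answer: REJECT

Steps:
start: ε-closure({0}) = {0,2,4}
'c' @ 1: {5,6}
'b' @ 2: {3,4,7,8}
'a' @ 3: {1,2,4,5,6,9}  (accept∈set)
'a' @ 4: {5,6}
'c' @ 5: {}  — no active states
rest 'abc' ignored (set empty)
after full input: {}  (accept=1 not in)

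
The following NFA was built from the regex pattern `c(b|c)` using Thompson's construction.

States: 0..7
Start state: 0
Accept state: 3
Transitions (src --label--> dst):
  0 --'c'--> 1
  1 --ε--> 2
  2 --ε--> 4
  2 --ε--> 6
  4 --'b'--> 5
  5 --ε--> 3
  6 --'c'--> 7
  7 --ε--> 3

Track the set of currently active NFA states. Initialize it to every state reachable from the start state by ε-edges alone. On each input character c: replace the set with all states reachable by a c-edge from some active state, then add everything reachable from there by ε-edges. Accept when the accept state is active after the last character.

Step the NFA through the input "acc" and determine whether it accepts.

Answer: REJECT

Steps:
S₀ = ε-closure({0}) = {0}
'a' @ 1: {}  — dead — no transitions
rest 'cc' ignored (set empty)
after full input: {}  (accept=3 not in)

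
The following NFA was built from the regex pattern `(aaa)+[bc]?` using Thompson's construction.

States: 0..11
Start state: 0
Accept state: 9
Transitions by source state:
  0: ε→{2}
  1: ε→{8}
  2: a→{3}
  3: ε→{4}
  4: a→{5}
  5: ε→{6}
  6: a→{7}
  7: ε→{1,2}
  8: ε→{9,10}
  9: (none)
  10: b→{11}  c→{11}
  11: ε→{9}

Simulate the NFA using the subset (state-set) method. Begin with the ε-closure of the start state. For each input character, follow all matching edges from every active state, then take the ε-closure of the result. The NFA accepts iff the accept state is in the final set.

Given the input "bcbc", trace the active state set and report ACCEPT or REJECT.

start: ε-closure({0}) = {0,2}
'b' @ 1: {}  — state set empty
rest 'cbc' ignored (set empty)
final: {}; accept 9 not in set

Answer: REJECT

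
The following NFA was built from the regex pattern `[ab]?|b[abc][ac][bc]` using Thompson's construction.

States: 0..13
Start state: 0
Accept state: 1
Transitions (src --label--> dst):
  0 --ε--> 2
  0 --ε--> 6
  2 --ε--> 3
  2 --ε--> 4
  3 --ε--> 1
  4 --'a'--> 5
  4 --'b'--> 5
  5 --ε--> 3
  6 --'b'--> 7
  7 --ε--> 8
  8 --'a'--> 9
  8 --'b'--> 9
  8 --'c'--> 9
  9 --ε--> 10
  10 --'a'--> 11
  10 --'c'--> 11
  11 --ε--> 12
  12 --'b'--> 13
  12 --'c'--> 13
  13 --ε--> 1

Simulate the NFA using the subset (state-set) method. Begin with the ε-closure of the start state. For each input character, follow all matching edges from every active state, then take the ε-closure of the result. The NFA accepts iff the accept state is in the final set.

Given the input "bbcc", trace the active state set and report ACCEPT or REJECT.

Answer: ACCEPT

Derivation:
start: ε-closure({0}) = {0,1,2,3,4,6}
'b' @ 1: {1,3,5,7,8}  ✓accept
'b' @ 2: {9,10}
'c' @ 3: {11,12}
'c' @ 4: {1,13}  ✓accept
end set {1,13} — state 1 in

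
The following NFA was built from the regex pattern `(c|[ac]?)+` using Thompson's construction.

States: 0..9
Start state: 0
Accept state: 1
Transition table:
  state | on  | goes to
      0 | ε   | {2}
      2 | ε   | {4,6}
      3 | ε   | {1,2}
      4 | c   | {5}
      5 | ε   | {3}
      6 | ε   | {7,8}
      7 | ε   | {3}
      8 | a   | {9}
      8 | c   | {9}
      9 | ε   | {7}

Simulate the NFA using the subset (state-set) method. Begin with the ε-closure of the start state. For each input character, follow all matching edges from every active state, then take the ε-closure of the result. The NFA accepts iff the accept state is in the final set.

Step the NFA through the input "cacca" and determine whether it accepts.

S₀ = ε-closure({0}) = {0,1,2,3,4,6,7,8}
'c' @ 1: {1,2,3,4,5,6,7,8,9}  ✓accept
'a' @ 2: {1,2,3,4,6,7,8,9}  ✓accept
'c' @ 3: {1,2,3,4,5,6,7,8,9}  ✓accept
'c' @ 4: {1,2,3,4,5,6,7,8,9}  ✓accept
'a' @ 5: {1,2,3,4,6,7,8,9}  ✓accept
end set {1,2,3,4,6,7,8,9} — state 1 in

Answer: ACCEPT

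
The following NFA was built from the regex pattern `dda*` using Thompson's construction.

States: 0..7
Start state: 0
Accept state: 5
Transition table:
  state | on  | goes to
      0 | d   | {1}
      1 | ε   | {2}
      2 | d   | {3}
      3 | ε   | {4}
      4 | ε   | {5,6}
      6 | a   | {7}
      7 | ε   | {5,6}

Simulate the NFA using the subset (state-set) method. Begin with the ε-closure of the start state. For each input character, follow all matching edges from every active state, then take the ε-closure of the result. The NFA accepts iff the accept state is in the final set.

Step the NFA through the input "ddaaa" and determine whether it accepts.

S₀ = ε-closure({0}) = {0}
'd' @ 1: {1,2}
'd' @ 2: {3,4,5,6}  (accept∈set)
'a' @ 3: {5,6,7}  (accept∈set)
'a' @ 4: {5,6,7}  (accept∈set)
'a' @ 5: {5,6,7}  (accept∈set)
end set {5,6,7} — state 5 in

Answer: ACCEPT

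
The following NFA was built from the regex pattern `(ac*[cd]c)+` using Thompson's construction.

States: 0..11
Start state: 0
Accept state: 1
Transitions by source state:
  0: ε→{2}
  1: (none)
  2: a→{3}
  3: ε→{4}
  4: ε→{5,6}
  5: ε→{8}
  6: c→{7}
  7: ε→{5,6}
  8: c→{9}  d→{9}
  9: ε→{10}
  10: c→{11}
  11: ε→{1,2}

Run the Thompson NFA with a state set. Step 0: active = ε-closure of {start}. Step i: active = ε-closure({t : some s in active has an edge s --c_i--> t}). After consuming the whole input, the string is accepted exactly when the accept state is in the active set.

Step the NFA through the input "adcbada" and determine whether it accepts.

initial (ε-close {0}): {0,2}
'a' @ 1: {3,4,5,6,8}
'd' @ 2: {9,10}
'c' @ 3: {1,2,11}  (accept∈set)
'b' @ 4: {}  — state set empty
rest 'ada' ignored (set empty)
after full input: {}  (accept=1 not in)

Answer: REJECT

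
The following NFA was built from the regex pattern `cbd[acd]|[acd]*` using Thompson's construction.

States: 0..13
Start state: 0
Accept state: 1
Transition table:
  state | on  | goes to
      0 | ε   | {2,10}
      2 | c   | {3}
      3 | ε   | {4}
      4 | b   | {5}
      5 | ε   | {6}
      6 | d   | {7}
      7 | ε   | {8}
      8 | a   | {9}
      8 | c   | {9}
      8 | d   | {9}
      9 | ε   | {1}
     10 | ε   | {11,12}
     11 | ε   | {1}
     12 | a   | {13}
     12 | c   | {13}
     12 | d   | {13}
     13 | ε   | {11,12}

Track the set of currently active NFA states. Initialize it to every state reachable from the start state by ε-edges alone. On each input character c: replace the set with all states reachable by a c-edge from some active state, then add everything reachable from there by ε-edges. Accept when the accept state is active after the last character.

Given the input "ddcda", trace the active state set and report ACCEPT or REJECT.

S₀ = ε-closure({0}) = {0,1,2,10,11,12}
'd' @ 1: {1,11,12,13}  ✓accept
'd' @ 2: {1,11,12,13}  ✓accept
'c' @ 3: {1,11,12,13}  ✓accept
'd' @ 4: {1,11,12,13}  ✓accept
'a' @ 5: {1,11,12,13}  ✓accept
end set {1,11,12,13} — state 1 in

Answer: ACCEPT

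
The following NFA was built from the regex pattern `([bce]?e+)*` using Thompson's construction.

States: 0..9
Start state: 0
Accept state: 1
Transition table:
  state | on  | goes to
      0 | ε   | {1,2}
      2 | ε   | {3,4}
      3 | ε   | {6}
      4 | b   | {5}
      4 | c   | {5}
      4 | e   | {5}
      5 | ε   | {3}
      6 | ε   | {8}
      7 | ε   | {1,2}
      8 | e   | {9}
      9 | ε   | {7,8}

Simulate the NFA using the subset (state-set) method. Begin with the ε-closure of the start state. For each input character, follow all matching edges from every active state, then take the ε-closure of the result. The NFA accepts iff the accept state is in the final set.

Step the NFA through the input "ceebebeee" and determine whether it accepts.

Answer: ACCEPT

Derivation:
start: ε-closure({0}) = {0,1,2,3,4,6,8}
'c' @ 1: {3,5,6,8}
'e' @ 2: {1,2,3,4,6,7,8,9}  [accepting]
'e' @ 3: {1,2,3,4,5,6,7,8,9}  [accepting]
'b' @ 4: {3,5,6,8}
'e' @ 5: {1,2,3,4,6,7,8,9}  [accepting]
'b' @ 6: {3,5,6,8}
'e' @ 7: {1,2,3,4,6,7,8,9}  [accepting]
'e' @ 8: {1,2,3,4,5,6,7,8,9}  [accepting]
'e' @ 9: {1,2,3,4,5,6,7,8,9}  [accepting]
after full input: {1,2,3,4,5,6,7,8,9}  (accept=1 in)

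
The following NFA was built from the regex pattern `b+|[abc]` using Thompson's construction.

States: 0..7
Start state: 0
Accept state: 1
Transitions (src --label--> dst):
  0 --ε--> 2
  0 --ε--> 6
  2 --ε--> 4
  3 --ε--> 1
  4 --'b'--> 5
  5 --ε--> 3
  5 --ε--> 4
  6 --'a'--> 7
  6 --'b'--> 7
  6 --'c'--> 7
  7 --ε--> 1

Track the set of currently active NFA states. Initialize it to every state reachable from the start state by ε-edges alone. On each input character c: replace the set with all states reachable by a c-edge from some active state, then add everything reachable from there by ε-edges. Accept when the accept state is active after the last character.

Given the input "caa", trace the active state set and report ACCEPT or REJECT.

S₀ = ε-closure({0}) = {0,2,4,6}
'c' @ 1: {1,7}  (accept∈set)
'a' @ 2: {}  — no active states
rest 'a' ignored (set empty)
after full input: {}  (accept=1 not in)

Answer: REJECT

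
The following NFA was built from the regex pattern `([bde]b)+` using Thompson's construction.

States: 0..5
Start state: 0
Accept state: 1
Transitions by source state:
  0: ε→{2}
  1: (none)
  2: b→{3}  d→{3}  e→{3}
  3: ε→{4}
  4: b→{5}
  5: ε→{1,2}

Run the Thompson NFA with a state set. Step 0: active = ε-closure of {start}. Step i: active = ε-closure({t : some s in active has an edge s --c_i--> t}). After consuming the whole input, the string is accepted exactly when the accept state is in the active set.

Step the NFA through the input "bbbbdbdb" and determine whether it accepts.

S₀ = ε-closure({0}) = {0,2}
'b' @ 1: {3,4}
'b' @ 2: {1,2,5}  (accept∈set)
'b' @ 3: {3,4}
'b' @ 4: {1,2,5}  (accept∈set)
'd' @ 5: {3,4}
'b' @ 6: {1,2,5}  (accept∈set)
'd' @ 7: {3,4}
'b' @ 8: {1,2,5}  (accept∈set)
final: {1,2,5}; accept 1 in set

Answer: ACCEPT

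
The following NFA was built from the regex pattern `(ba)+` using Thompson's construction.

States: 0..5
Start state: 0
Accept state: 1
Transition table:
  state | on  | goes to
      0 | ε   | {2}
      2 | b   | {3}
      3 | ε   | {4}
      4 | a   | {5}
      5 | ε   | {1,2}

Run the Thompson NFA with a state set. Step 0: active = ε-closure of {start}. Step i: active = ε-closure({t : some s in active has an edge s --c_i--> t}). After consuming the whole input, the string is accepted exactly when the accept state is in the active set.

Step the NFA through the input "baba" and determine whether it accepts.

S₀ = ε-closure({0}) = {0,2}
'b' @ 1: {3,4}
'a' @ 2: {1,2,5}  ✓accept
'b' @ 3: {3,4}
'a' @ 4: {1,2,5}  ✓accept
after full input: {1,2,5}  (accept=1 in)

Answer: ACCEPT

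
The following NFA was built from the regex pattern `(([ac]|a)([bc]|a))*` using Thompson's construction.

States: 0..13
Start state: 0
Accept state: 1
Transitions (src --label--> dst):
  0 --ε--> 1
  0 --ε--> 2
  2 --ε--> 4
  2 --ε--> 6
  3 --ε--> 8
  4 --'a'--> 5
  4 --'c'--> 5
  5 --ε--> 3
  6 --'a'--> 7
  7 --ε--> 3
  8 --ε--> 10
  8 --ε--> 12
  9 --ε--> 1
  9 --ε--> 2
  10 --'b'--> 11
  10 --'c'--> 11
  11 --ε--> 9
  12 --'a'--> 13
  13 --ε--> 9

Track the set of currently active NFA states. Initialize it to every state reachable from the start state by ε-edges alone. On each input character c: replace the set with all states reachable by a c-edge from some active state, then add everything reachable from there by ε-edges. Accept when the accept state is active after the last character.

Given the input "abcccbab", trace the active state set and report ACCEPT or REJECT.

Answer: ACCEPT

Steps:
initial (ε-close {0}): {0,1,2,4,6}
'a' @ 1: {3,5,7,8,10,12}
'b' @ 2: {1,2,4,6,9,11}  (accept∈set)
'c' @ 3: {3,5,8,10,12}
'c' @ 4: {1,2,4,6,9,11}  (accept∈set)
'c' @ 5: {3,5,8,10,12}
'b' @ 6: {1,2,4,6,9,11}  (accept∈set)
'a' @ 7: {3,5,7,8,10,12}
'b' @ 8: {1,2,4,6,9,11}  (accept∈set)
after full input: {1,2,4,6,9,11}  (accept=1 in)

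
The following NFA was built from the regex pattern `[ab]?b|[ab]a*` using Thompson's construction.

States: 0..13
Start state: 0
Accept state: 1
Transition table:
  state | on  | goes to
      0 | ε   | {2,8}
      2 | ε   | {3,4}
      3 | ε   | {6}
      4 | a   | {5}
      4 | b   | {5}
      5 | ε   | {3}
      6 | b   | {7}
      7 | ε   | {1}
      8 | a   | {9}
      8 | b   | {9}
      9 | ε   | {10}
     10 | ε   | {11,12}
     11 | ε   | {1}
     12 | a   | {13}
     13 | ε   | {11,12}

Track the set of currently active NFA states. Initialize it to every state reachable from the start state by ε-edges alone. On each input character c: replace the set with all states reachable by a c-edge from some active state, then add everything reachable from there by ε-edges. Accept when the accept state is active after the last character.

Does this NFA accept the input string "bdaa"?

Answer: REJECT

Trace:
S₀ = ε-closure({0}) = {0,2,3,4,6,8}
'b' @ 1: {1,3,5,6,7,9,10,11,12}  (accept∈set)
'd' @ 2: {}  — dead — no transitions
rest 'aa' ignored (set empty)
end set {} — state 1 not in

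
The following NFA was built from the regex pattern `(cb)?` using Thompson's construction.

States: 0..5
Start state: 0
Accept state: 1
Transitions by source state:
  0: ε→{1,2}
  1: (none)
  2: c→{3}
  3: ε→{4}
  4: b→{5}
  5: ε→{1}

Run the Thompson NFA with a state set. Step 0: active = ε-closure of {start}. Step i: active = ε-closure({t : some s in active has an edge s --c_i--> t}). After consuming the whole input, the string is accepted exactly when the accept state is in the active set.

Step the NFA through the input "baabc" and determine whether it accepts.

start: ε-closure({0}) = {0,1,2}
'b' @ 1: {}  — no active states
rest 'aabc' ignored (set empty)
end set {} — state 1 not in

Answer: REJECT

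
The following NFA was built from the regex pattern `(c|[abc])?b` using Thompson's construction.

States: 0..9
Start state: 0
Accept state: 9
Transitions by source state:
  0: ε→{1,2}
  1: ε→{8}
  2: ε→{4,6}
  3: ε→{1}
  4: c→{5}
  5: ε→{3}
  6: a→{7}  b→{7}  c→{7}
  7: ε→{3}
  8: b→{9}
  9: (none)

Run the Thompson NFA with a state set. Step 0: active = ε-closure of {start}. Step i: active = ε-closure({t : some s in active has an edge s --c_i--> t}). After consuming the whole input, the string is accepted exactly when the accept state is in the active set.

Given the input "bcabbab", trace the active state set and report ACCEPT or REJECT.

Answer: REJECT

Steps:
start: ε-closure({0}) = {0,1,2,4,6,8}
'b' @ 1: {1,3,7,8,9}  (accept∈set)
'c' @ 2: {}  — dead — no transitions
rest 'abbab' ignored (set empty)
end set {} — state 9 not in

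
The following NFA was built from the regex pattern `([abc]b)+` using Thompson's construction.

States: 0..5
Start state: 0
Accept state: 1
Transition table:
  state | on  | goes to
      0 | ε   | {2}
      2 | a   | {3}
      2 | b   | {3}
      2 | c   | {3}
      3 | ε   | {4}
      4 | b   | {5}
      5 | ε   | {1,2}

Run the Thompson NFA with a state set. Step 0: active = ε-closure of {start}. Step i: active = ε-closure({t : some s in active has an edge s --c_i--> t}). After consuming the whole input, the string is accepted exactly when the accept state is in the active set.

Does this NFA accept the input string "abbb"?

Answer: ACCEPT

Derivation:
start: ε-closure({0}) = {0,2}
'a' @ 1: {3,4}
'b' @ 2: {1,2,5}  (accept∈set)
'b' @ 3: {3,4}
'b' @ 4: {1,2,5}  (accept∈set)
final: {1,2,5}; accept 1 in set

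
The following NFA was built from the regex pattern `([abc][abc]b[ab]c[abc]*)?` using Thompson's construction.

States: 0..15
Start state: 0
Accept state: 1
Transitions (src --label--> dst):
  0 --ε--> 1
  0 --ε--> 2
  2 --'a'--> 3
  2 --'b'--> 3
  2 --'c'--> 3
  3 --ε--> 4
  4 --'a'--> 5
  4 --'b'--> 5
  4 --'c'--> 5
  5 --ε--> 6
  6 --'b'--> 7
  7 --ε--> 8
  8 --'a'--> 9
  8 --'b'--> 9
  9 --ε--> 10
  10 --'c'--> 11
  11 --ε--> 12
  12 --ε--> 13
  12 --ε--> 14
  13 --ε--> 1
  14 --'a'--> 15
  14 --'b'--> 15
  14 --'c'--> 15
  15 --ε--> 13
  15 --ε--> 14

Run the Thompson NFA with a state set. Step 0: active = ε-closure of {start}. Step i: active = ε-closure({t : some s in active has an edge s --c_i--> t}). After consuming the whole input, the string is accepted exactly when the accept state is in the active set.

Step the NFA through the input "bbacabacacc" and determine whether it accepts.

initial (ε-close {0}): {0,1,2}
'b' @ 1: {3,4}
'b' @ 2: {5,6}
'a' @ 3: {}  — dead — no transitions
rest 'cabacacc' ignored (set empty)
end set {} — state 1 not in

Answer: REJECT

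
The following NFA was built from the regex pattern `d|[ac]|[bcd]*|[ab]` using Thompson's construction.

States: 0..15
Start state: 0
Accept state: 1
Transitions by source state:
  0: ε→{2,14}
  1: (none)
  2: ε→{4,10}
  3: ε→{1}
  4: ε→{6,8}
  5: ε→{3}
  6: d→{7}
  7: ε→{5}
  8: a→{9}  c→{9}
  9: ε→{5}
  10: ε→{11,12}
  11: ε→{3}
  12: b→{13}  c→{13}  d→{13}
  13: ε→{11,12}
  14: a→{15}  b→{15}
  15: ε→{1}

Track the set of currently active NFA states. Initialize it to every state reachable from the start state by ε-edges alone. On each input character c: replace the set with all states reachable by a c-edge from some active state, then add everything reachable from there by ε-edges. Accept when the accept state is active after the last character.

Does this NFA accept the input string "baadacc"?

start: ε-closure({0}) = {0,1,2,3,4,6,8,10,11,12,14}
'b' @ 1: {1,3,11,12,13,15}  [accepting]
'a' @ 2: {}  — state set empty
rest 'adacc' ignored (set empty)
end set {} — state 1 not in

Answer: REJECT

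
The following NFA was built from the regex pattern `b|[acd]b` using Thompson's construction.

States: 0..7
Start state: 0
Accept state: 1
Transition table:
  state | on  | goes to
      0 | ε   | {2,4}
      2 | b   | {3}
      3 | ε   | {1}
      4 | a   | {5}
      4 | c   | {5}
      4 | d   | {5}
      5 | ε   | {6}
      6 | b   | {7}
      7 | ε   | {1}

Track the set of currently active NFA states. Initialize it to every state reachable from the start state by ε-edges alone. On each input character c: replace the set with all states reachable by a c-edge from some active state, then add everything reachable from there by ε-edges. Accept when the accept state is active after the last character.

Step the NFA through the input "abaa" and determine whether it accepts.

initial (ε-close {0}): {0,2,4}
'a' @ 1: {5,6}
'b' @ 2: {1,7}  [accepting]
'a' @ 3: {}  — dead — no transitions
rest 'a' ignored (set empty)
final: {}; accept 1 not in set

Answer: REJECT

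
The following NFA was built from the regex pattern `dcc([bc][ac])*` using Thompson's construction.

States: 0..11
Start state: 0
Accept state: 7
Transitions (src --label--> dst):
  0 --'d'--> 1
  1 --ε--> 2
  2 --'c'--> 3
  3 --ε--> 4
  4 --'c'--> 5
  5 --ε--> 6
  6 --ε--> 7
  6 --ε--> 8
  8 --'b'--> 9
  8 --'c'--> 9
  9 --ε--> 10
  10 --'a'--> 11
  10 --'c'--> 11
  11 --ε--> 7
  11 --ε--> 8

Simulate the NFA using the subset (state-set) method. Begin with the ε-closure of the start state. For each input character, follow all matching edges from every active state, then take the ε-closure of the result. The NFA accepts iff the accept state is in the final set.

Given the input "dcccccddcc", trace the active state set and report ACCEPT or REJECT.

Answer: REJECT

Trace:
initial (ε-close {0}): {0}
'd' @ 1: {1,2}
'c' @ 2: {3,4}
'c' @ 3: {5,6,7,8}  ✓accept
'c' @ 4: {9,10}
'c' @ 5: {7,8,11}  ✓accept
'c' @ 6: {9,10}
'd' @ 7: {}  — no active states
rest 'dcc' ignored (set empty)
final: {}; accept 7 not in set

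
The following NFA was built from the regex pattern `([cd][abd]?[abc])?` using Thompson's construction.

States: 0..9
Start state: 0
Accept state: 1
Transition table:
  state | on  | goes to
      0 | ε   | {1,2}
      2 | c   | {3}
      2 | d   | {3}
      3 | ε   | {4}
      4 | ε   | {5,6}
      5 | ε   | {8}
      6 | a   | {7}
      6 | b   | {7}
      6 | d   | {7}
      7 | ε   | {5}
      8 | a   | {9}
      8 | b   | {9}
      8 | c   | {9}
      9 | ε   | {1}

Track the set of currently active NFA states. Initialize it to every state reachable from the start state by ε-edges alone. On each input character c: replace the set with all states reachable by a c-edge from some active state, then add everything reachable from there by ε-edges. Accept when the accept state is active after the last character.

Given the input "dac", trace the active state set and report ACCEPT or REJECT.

start: ε-closure({0}) = {0,1,2}
'd' @ 1: {3,4,5,6,8}
'a' @ 2: {1,5,7,8,9}  [accepting]
'c' @ 3: {1,9}  [accepting]
end set {1,9} — state 1 in

Answer: ACCEPT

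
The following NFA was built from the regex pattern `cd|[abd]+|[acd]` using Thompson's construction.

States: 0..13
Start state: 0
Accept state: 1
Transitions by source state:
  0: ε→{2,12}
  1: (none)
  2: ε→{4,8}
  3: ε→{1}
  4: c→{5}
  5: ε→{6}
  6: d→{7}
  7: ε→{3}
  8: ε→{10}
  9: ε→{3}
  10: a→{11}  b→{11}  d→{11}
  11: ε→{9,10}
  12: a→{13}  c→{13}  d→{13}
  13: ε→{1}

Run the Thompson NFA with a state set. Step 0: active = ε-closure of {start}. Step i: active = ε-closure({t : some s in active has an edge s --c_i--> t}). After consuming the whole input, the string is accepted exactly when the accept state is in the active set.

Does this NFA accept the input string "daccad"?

Answer: REJECT

Derivation:
S₀ = ε-closure({0}) = {0,2,4,8,10,12}
'd' @ 1: {1,3,9,10,11,13}  ✓accept
'a' @ 2: {1,3,9,10,11}  ✓accept
'c' @ 3: {}  — dead — no transitions
rest 'cad' ignored (set empty)
end set {} — state 1 not in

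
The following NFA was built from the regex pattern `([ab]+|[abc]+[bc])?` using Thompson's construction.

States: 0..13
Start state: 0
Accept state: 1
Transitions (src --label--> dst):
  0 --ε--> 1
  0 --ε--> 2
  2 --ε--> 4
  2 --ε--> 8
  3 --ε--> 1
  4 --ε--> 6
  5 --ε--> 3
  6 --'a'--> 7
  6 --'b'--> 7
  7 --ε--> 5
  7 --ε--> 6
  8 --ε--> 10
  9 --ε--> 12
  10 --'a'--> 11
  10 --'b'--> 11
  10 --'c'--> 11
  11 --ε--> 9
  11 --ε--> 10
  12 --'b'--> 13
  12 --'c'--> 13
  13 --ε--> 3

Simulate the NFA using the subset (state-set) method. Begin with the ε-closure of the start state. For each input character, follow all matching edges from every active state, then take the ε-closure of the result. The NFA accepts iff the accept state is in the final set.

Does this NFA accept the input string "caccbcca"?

Answer: REJECT

Trace:
initial (ε-close {0}): {0,1,2,4,6,8,10}
'c' @ 1: {9,10,11,12}
'a' @ 2: {9,10,11,12}
'c' @ 3: {1,3,9,10,11,12,13}  [accepting]
'c' @ 4: {1,3,9,10,11,12,13}  [accepting]
'b' @ 5: {1,3,9,10,11,12,13}  [accepting]
'c' @ 6: {1,3,9,10,11,12,13}  [accepting]
'c' @ 7: {1,3,9,10,11,12,13}  [accepting]
'a' @ 8: {9,10,11,12}
final: {9,10,11,12}; accept 1 not in set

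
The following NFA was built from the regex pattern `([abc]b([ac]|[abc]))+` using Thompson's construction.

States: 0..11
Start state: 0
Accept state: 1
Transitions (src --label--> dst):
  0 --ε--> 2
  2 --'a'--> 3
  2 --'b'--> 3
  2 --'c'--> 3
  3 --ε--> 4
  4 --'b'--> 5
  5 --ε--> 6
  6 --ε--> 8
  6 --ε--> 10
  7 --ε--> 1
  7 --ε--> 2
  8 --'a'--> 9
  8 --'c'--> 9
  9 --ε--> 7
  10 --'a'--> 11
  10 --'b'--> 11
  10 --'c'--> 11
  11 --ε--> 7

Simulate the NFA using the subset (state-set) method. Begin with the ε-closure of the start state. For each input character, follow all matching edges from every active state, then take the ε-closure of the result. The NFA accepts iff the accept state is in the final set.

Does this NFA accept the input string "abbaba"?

Answer: ACCEPT

Trace:
initial (ε-close {0}): {0,2}
'a' @ 1: {3,4}
'b' @ 2: {5,6,8,10}
'b' @ 3: {1,2,7,11}  ✓accept
'a' @ 4: {3,4}
'b' @ 5: {5,6,8,10}
'a' @ 6: {1,2,7,9,11}  ✓accept
after full input: {1,2,7,9,11}  (accept=1 in)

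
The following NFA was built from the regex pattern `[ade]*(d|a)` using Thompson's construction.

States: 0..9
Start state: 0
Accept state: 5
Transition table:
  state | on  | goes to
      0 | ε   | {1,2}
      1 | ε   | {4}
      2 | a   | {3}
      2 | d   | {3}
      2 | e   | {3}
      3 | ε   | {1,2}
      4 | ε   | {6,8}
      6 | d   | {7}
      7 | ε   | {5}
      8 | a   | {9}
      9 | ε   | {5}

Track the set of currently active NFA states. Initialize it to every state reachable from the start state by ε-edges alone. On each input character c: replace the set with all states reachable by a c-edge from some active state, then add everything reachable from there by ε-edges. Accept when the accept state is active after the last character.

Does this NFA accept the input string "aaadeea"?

Answer: ACCEPT

Trace:
start: ε-closure({0}) = {0,1,2,4,6,8}
'a' @ 1: {1,2,3,4,5,6,8,9}  ✓accept
'a' @ 2: {1,2,3,4,5,6,8,9}  ✓accept
'a' @ 3: {1,2,3,4,5,6,8,9}  ✓accept
'd' @ 4: {1,2,3,4,5,6,7,8}  ✓accept
'e' @ 5: {1,2,3,4,6,8}
'e' @ 6: {1,2,3,4,6,8}
'a' @ 7: {1,2,3,4,5,6,8,9}  ✓accept
end set {1,2,3,4,5,6,8,9} — state 5 in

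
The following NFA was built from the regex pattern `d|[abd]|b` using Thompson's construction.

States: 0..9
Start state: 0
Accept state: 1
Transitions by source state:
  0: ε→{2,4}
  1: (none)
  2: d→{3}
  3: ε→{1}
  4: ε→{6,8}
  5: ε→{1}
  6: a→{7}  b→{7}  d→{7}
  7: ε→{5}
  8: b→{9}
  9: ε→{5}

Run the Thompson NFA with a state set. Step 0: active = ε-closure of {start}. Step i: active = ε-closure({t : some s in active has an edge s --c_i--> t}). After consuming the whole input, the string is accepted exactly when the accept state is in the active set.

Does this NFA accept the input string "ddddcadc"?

start: ε-closure({0}) = {0,2,4,6,8}
'd' @ 1: {1,3,5,7}  [accepting]
'd' @ 2: {}  — dead — no transitions
rest 'ddcadc' ignored (set empty)
end set {} — state 1 not in

Answer: REJECT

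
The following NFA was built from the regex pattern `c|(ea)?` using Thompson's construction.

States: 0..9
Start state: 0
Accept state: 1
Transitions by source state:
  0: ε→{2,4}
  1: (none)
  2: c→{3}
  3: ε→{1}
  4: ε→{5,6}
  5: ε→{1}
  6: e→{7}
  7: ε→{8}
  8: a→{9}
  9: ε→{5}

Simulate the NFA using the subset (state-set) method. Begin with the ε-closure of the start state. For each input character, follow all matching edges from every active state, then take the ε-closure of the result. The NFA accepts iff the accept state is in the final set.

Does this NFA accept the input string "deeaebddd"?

S₀ = ε-closure({0}) = {0,1,2,4,5,6}
'd' @ 1: {}  — no active states
rest 'eeaebddd' ignored (set empty)
end set {} — state 1 not in

Answer: REJECT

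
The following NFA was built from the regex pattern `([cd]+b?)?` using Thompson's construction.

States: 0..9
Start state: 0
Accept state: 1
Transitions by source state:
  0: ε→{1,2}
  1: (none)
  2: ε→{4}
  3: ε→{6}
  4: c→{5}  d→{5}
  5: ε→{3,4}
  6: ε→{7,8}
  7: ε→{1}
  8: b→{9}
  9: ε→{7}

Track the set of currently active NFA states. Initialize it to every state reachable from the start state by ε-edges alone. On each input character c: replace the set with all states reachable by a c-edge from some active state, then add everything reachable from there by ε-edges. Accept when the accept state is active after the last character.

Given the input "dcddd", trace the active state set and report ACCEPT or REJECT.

S₀ = ε-closure({0}) = {0,1,2,4}
'd' @ 1: {1,3,4,5,6,7,8}  [accepting]
'c' @ 2: {1,3,4,5,6,7,8}  [accepting]
'd' @ 3: {1,3,4,5,6,7,8}  [accepting]
'd' @ 4: {1,3,4,5,6,7,8}  [accepting]
'd' @ 5: {1,3,4,5,6,7,8}  [accepting]
end set {1,3,4,5,6,7,8} — state 1 in

Answer: ACCEPT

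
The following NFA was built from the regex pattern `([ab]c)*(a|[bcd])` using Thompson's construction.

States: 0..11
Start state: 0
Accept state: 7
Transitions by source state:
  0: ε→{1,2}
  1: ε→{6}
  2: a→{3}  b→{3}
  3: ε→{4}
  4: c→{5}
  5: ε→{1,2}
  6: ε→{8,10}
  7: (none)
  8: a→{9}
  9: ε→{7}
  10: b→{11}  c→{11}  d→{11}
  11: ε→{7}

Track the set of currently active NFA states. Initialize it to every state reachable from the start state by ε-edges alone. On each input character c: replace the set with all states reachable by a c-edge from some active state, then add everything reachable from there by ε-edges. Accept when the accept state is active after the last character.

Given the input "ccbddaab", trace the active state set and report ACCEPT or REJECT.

Answer: REJECT

Derivation:
initial (ε-close {0}): {0,1,2,6,8,10}
'c' @ 1: {7,11}  [accepting]
'c' @ 2: {}  — state set empty
rest 'bddaab' ignored (set empty)
after full input: {}  (accept=7 not in)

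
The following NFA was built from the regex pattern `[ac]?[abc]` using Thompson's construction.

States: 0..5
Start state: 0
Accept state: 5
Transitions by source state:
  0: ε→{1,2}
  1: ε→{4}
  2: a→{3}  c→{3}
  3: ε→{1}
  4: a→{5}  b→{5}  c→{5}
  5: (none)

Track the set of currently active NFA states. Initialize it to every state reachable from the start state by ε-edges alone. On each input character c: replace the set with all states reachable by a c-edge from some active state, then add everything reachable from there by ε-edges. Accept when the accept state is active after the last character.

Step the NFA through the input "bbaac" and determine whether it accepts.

Answer: REJECT

Trace:
initial (ε-close {0}): {0,1,2,4}
'b' @ 1: {5}  ✓accept
'b' @ 2: {}  — no active states
rest 'aac' ignored (set empty)
final: {}; accept 5 not in set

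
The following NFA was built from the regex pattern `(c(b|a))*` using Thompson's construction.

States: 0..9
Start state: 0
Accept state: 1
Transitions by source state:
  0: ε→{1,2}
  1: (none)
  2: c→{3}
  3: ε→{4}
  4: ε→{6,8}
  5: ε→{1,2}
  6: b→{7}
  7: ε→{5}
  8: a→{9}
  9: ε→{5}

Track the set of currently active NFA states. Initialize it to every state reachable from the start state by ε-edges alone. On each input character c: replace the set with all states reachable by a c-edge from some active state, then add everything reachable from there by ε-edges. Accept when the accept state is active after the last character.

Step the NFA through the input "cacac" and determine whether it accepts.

start: ε-closure({0}) = {0,1,2}
'c' @ 1: {3,4,6,8}
'a' @ 2: {1,2,5,9}  ✓accept
'c' @ 3: {3,4,6,8}
'a' @ 4: {1,2,5,9}  ✓accept
'c' @ 5: {3,4,6,8}
after full input: {3,4,6,8}  (accept=1 not in)

Answer: REJECT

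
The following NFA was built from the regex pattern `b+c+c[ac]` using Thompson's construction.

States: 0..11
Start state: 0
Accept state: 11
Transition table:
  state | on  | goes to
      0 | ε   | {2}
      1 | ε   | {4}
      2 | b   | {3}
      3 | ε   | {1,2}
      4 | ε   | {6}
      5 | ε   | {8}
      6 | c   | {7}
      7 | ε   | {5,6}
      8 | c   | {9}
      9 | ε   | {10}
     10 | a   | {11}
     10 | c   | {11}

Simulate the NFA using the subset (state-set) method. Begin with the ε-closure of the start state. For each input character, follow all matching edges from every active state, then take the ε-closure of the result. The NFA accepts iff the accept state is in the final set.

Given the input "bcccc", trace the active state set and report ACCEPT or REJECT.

Answer: ACCEPT

Steps:
start: ε-closure({0}) = {0,2}
'b' @ 1: {1,2,3,4,6}
'c' @ 2: {5,6,7,8}
'c' @ 3: {5,6,7,8,9,10}
'c' @ 4: {5,6,7,8,9,10,11}  [accepting]
'c' @ 5: {5,6,7,8,9,10,11}  [accepting]
end set {5,6,7,8,9,10,11} — state 11 in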